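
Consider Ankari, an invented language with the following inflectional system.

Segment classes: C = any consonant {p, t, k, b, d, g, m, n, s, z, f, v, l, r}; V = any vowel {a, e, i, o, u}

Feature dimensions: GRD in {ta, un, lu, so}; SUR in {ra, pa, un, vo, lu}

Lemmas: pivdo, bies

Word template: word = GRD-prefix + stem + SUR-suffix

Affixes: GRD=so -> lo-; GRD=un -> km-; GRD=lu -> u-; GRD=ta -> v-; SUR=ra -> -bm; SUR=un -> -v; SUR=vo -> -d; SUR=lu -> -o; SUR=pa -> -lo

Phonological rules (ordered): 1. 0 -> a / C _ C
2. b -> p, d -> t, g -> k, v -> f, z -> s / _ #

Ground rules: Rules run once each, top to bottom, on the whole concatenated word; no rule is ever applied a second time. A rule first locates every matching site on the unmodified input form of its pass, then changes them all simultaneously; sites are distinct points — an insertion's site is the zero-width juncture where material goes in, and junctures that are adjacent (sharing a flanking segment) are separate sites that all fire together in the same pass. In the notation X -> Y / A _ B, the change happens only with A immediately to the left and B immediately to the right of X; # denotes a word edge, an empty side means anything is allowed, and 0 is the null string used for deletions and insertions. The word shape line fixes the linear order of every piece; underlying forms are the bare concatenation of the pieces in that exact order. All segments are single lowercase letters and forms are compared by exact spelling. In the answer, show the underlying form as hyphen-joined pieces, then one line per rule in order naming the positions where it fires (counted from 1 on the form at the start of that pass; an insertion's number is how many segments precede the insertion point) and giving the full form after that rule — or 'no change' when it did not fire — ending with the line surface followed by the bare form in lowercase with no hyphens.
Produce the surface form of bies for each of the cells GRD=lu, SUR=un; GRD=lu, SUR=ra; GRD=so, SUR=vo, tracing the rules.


cell GRD=lu, SUR=un:
underlying: u-bies-v
1. 0 -> a / C _ C: inserts after position(s) 5: ubiesav
2. b -> p, d -> t, g -> k, v -> f, z -> s / _ #: fires at position(s) 7: ubiesaf
surface: ubiesaf

cell GRD=lu, SUR=ra:
underlying: u-bies-bm
1. 0 -> a / C _ C: inserts after position(s) 5, 6: ubiesabam
2. b -> p, d -> t, g -> k, v -> f, z -> s / _ #: no change
surface: ubiesabam

cell GRD=so, SUR=vo:
underlying: lo-bies-d
1. 0 -> a / C _ C: inserts after position(s) 6: lobiesad
2. b -> p, d -> t, g -> k, v -> f, z -> s / _ #: fires at position(s) 8: lobiesat
surface: lobiesat


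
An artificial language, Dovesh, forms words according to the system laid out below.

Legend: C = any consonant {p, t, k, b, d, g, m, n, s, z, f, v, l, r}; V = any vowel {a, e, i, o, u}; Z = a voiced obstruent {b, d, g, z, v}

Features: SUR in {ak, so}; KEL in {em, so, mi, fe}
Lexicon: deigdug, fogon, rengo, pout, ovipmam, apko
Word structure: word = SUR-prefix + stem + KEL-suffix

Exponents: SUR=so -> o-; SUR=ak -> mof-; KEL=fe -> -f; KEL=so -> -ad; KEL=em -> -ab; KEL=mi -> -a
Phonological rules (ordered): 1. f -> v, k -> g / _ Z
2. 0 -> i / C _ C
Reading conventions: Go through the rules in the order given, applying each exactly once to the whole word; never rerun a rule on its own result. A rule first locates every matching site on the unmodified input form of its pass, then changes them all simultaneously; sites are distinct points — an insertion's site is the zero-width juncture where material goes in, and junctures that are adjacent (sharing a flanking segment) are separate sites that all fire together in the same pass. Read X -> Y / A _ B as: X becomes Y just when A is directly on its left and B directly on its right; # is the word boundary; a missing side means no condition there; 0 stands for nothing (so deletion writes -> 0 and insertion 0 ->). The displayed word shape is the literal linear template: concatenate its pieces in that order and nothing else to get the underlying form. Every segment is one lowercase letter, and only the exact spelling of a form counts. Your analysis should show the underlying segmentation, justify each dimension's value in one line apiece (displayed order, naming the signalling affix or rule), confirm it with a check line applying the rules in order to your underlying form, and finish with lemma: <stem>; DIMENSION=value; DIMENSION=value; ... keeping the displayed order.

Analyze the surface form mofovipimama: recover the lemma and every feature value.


underlying: mof-ovipmam-a
SUR=ak - signalled by the affix mof-
KEL=mi - signalled by the affix -a
check: mofovipmama -> mofovipmama -> mofovipimama
lemma: ovipmam; SUR=ak; KEL=mi


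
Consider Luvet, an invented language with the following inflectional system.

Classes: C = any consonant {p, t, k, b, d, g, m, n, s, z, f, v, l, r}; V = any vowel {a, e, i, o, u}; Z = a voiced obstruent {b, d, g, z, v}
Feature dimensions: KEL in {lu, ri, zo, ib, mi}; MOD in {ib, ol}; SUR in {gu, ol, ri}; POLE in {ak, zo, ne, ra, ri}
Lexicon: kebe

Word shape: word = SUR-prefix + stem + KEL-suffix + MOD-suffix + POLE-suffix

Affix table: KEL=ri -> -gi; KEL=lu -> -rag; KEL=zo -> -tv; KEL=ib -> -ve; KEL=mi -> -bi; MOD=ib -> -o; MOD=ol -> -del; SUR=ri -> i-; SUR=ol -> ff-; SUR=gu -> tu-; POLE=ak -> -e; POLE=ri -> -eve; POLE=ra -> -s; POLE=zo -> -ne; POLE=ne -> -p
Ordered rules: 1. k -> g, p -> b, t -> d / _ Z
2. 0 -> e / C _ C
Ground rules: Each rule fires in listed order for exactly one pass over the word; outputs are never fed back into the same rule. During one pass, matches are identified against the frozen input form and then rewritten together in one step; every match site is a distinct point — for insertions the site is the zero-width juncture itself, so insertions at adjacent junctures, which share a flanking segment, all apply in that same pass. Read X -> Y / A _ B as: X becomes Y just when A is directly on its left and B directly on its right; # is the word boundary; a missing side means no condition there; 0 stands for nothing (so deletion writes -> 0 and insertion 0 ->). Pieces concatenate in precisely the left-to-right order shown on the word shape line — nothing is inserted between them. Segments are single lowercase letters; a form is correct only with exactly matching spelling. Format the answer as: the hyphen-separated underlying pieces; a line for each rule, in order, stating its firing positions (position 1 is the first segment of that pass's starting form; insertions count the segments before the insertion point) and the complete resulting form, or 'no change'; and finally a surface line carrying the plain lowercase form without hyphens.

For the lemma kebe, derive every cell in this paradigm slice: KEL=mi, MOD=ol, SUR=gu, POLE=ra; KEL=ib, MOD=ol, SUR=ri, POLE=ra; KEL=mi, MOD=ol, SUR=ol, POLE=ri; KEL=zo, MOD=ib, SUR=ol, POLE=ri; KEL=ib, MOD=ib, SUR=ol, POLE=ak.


cell KEL=mi, MOD=ol, SUR=gu, POLE=ra:
underlying: tu-kebe-bi-del-s
1. k -> g, p -> b, t -> d / _ Z: no change
2. 0 -> e / C _ C: inserts after position(s) 11: tukebebideles
surface: tukebebideles

cell KEL=ib, MOD=ol, SUR=ri, POLE=ra:
underlying: i-kebe-ve-del-s
1. k -> g, p -> b, t -> d / _ Z: no change
2. 0 -> e / C _ C: inserts after position(s) 10: ikebevedeles
surface: ikebevedeles

cell KEL=mi, MOD=ol, SUR=ol, POLE=ri:
underlying: ff-kebe-bi-del-eve
1. k -> g, p -> b, t -> d / _ Z: no change
2. 0 -> e / C _ C: inserts after position(s) 1, 2: fefekebebideleve
surface: fefekebebideleve

cell KEL=zo, MOD=ib, SUR=ol, POLE=ri:
underlying: ff-kebe-tv-o-eve
1. k -> g, p -> b, t -> d / _ Z: fires at position(s) 7: ffkebedvoeve
2. 0 -> e / C _ C: inserts after position(s) 1, 2, 7: fefekebedevoeve
surface: fefekebedevoeve

cell KEL=ib, MOD=ib, SUR=ol, POLE=ak:
underlying: ff-kebe-ve-o-e
1. k -> g, p -> b, t -> d / _ Z: no change
2. 0 -> e / C _ C: inserts after position(s) 1, 2: fefekebeveoe
surface: fefekebeveoe


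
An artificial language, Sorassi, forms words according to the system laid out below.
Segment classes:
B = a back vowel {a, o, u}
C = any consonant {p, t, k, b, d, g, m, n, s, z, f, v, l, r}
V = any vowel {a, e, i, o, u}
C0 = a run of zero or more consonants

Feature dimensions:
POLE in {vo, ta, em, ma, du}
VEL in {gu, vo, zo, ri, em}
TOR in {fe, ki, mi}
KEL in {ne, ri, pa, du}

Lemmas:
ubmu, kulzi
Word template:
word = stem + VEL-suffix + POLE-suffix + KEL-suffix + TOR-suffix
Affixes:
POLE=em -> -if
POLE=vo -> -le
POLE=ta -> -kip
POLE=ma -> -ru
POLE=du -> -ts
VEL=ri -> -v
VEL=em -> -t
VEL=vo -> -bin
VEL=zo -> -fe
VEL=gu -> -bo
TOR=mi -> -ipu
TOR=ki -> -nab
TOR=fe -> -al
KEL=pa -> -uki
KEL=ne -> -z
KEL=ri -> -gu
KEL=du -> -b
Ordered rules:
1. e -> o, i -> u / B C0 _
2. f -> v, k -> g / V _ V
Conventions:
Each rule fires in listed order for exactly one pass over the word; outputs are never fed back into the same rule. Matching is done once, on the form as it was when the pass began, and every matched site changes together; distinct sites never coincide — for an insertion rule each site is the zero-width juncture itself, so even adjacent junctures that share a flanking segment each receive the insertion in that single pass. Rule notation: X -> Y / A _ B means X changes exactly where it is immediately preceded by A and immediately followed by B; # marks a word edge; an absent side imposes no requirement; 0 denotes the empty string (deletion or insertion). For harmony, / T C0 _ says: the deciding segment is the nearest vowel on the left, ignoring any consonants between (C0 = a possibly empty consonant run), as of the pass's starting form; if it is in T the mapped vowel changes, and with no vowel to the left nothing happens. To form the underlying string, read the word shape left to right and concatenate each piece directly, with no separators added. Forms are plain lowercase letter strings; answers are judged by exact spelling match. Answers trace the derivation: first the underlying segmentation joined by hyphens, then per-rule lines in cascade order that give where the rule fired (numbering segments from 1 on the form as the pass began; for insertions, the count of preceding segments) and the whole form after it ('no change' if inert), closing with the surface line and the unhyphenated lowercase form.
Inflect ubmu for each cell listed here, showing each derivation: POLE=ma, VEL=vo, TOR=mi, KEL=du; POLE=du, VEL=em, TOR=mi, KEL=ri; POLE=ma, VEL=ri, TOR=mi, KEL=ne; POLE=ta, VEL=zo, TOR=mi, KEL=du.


cell POLE=ma, VEL=vo, TOR=mi, KEL=du:
underlying: ubmu-bin-ru-b-ipu
1. e -> o, i -> u / B C0 _: fires at position(s) 6, 11: ubmubunrubupu
2. f -> v, k -> g / V _ V: no change
surface: ubmubunrubupu

cell POLE=du, VEL=em, TOR=mi, KEL=ri:
underlying: ubmu-t-ts-gu-ipu
1. e -> o, i -> u / B C0 _: fires at position(s) 10: ubmuttsguupu
2. f -> v, k -> g / V _ V: no change
surface: ubmuttsguupu

cell POLE=ma, VEL=ri, TOR=mi, KEL=ne:
underlying: ubmu-v-ru-z-ipu
1. e -> o, i -> u / B C0 _: fires at position(s) 9: ubmuvruzupu
2. f -> v, k -> g / V _ V: no change
surface: ubmuvruzupu

cell POLE=ta, VEL=zo, TOR=mi, KEL=du:
underlying: ubmu-fe-kip-b-ipu
1. e -> o, i -> u / B C0 _: fires at position(s) 6: ubmufokipbipu
2. f -> v, k -> g / V _ V: fires at position(s) 5, 7: ubmuvogipbipu
surface: ubmuvogipbipu


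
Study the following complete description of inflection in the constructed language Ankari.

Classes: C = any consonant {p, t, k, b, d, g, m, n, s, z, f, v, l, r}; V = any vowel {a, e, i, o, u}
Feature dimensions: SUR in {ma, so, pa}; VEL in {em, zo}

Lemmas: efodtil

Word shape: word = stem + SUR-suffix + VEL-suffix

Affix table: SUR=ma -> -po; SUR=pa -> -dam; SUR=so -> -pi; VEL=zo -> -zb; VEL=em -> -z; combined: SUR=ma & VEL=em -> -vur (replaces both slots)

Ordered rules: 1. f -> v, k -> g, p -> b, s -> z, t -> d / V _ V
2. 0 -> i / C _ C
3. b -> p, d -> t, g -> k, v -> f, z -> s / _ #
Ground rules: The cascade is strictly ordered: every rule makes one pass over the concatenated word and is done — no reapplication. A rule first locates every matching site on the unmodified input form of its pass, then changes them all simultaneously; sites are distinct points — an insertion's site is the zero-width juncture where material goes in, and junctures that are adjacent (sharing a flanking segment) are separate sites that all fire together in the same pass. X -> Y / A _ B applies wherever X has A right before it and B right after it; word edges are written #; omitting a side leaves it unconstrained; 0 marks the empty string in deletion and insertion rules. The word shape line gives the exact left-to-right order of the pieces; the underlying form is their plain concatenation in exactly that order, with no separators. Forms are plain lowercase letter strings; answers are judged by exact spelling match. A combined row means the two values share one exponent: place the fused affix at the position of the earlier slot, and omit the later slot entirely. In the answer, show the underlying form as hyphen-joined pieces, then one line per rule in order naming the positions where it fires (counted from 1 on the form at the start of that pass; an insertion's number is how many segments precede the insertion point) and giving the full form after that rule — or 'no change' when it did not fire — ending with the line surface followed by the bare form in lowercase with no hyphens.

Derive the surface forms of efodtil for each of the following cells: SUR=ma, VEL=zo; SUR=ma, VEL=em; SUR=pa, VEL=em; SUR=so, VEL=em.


cell SUR=ma, VEL=zo:
underlying: efodtil-po-zb
1. f -> v, k -> g, p -> b, s -> z, t -> d / V _ V: fires at position(s) 2: evodtilpozb
2. 0 -> i / C _ C: inserts after position(s) 4, 7, 10: evoditilipozib
3. b -> p, d -> t, g -> k, v -> f, z -> s / _ #: fires at position(s) 14: evoditilipozip
surface: evoditilipozip

cell SUR=ma, VEL=em:
underlying: efodtil-vur
1. f -> v, k -> g, p -> b, s -> z, t -> d / V _ V: fires at position(s) 2: evodtilvur
2. 0 -> i / C _ C: inserts after position(s) 4, 7: evoditilivur
3. b -> p, d -> t, g -> k, v -> f, z -> s / _ #: no change
surface: evoditilivur

cell SUR=pa, VEL=em:
underlying: efodtil-dam-z
1. f -> v, k -> g, p -> b, s -> z, t -> d / V _ V: fires at position(s) 2: evodtildamz
2. 0 -> i / C _ C: inserts after position(s) 4, 7, 10: evoditilidamiz
3. b -> p, d -> t, g -> k, v -> f, z -> s / _ #: fires at position(s) 14: evoditilidamis
surface: evoditilidamis

cell SUR=so, VEL=em:
underlying: efodtil-pi-z
1. f -> v, k -> g, p -> b, s -> z, t -> d / V _ V: fires at position(s) 2: evodtilpiz
2. 0 -> i / C _ C: inserts after position(s) 4, 7: evoditilipiz
3. b -> p, d -> t, g -> k, v -> f, z -> s / _ #: fires at position(s) 12: evoditilipis
surface: evoditilipis


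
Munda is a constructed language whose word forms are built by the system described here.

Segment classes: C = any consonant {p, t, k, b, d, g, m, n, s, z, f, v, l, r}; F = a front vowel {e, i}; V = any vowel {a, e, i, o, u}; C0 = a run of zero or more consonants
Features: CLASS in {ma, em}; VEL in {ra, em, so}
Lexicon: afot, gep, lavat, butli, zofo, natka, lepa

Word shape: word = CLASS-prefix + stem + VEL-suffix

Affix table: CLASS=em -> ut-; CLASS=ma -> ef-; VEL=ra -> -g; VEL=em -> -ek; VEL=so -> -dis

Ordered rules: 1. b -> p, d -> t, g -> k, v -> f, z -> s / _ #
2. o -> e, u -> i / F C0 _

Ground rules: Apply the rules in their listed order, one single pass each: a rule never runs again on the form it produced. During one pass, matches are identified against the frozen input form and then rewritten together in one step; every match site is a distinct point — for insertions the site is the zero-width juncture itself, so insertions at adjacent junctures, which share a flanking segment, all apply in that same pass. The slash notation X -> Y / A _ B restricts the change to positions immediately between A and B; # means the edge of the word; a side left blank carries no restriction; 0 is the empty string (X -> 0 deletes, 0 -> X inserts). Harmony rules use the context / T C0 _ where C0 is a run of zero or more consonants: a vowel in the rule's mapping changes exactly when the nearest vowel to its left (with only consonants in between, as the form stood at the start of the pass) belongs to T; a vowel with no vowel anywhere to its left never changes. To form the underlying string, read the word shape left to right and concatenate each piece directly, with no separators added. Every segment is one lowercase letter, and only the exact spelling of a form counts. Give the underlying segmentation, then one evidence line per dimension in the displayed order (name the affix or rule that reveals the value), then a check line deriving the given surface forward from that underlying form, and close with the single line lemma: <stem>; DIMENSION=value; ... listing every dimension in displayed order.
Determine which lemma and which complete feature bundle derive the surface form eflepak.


underlying: ef-lepa-g
CLASS=ma - signalled by the affix ef-
VEL=ra - signalled by the affix -g
check: eflepag -> eflepak -> eflepak
lemma: lepa; CLASS=ma; VEL=ra


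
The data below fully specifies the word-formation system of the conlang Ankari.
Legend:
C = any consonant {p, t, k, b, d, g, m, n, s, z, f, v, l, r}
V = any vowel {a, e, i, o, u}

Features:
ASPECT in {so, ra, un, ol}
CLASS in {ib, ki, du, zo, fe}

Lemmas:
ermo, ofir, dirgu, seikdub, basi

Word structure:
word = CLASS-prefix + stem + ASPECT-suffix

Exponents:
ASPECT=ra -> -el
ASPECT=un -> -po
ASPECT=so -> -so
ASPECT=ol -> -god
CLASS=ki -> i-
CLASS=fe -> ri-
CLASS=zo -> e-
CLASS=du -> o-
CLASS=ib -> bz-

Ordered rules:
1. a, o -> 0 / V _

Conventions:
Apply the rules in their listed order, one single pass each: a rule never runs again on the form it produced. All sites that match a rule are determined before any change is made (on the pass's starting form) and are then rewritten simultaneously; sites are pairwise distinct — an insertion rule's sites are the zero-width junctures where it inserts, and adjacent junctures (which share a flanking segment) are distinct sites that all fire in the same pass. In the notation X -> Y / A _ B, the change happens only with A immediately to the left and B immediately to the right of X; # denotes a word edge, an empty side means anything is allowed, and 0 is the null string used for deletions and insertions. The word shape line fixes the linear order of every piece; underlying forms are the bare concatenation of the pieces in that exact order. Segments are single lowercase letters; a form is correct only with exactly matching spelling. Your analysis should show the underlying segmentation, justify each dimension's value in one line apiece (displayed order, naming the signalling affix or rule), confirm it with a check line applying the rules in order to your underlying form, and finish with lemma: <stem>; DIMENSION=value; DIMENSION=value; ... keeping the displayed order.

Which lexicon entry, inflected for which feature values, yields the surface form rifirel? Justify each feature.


underlying: ri-ofir-el
ASPECT=ra - signalled by the affix -el
CLASS=fe - signalled by the affix ri-
check: riofirel -> rifirel
lemma: ofir; ASPECT=ra; CLASS=fe


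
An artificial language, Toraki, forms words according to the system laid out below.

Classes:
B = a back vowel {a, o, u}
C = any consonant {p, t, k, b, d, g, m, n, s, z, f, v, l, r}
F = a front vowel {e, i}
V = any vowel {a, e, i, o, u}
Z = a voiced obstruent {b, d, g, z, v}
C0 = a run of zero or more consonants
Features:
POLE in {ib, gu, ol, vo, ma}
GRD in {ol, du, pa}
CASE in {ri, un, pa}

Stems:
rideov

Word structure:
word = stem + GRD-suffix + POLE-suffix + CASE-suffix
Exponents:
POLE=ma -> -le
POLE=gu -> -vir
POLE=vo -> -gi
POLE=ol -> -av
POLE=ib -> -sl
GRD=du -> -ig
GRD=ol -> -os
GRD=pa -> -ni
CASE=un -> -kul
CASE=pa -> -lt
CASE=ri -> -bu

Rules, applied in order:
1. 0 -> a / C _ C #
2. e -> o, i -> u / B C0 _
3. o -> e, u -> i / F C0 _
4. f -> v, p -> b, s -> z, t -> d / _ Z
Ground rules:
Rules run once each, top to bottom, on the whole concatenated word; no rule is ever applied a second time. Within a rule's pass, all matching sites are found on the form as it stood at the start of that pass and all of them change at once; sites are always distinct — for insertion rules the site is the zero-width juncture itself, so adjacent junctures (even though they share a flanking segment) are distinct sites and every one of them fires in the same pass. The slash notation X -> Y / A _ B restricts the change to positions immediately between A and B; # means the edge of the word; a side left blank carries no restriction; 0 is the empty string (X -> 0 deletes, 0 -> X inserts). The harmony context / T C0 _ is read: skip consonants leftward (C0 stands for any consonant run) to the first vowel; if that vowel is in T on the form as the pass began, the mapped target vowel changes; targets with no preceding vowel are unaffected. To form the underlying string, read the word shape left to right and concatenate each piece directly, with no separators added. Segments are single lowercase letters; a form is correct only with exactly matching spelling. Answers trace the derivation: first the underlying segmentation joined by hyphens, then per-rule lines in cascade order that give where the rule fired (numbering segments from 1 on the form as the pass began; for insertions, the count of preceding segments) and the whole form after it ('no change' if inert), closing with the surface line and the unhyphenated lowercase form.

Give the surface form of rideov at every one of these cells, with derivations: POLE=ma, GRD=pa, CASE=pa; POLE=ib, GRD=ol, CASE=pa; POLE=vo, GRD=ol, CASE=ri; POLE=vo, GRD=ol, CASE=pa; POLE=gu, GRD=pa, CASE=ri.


cell POLE=ma, GRD=pa, CASE=pa:
underlying: rideov-ni-le-lt
1. 0 -> a / C _ C #: inserts after position(s) 11: rideovnilelat
2. e -> o, i -> u / B C0 _: fires at position(s) 8: rideovnulelat
3. o -> e, u -> i / F C0 _: fires at position(s) 5: rideevnulelat
4. f -> v, p -> b, s -> z, t -> d / _ Z: no change
surface: rideevnulelat

cell POLE=ib, GRD=ol, CASE=pa:
underlying: rideov-os-sl-lt
1. 0 -> a / C _ C #: inserts after position(s) 11: rideovossllat
2. e -> o, i -> u / B C0 _: no change
3. o -> e, u -> i / F C0 _: fires at position(s) 5: rideevossllat
4. f -> v, p -> b, s -> z, t -> d / _ Z: no change
surface: rideevossllat

cell POLE=vo, GRD=ol, CASE=ri:
underlying: rideov-os-gi-bu
1. 0 -> a / C _ C #: no change
2. e -> o, i -> u / B C0 _: fires at position(s) 10: rideovosgubu
3. o -> e, u -> i / F C0 _: fires at position(s) 5: rideevosgubu
4. f -> v, p -> b, s -> z, t -> d / _ Z: fires at position(s) 8: rideevozgubu
surface: rideevozgubu

cell POLE=vo, GRD=ol, CASE=pa:
underlying: rideov-os-gi-lt
1. 0 -> a / C _ C #: inserts after position(s) 11: rideovosgilat
2. e -> o, i -> u / B C0 _: fires at position(s) 10: rideovosgulat
3. o -> e, u -> i / F C0 _: fires at position(s) 5: rideevosgulat
4. f -> v, p -> b, s -> z, t -> d / _ Z: fires at position(s) 8: rideevozgulat
surface: rideevozgulat

cell POLE=gu, GRD=pa, CASE=ri:
underlying: rideov-ni-vir-bu
1. 0 -> a / C _ C #: no change
2. e -> o, i -> u / B C0 _: fires at position(s) 8: rideovnuvirbu
3. o -> e, u -> i / F C0 _: fires at position(s) 5, 13: rideevnuvirbi
4. f -> v, p -> b, s -> z, t -> d / _ Z: no change
surface: rideevnuvirbi


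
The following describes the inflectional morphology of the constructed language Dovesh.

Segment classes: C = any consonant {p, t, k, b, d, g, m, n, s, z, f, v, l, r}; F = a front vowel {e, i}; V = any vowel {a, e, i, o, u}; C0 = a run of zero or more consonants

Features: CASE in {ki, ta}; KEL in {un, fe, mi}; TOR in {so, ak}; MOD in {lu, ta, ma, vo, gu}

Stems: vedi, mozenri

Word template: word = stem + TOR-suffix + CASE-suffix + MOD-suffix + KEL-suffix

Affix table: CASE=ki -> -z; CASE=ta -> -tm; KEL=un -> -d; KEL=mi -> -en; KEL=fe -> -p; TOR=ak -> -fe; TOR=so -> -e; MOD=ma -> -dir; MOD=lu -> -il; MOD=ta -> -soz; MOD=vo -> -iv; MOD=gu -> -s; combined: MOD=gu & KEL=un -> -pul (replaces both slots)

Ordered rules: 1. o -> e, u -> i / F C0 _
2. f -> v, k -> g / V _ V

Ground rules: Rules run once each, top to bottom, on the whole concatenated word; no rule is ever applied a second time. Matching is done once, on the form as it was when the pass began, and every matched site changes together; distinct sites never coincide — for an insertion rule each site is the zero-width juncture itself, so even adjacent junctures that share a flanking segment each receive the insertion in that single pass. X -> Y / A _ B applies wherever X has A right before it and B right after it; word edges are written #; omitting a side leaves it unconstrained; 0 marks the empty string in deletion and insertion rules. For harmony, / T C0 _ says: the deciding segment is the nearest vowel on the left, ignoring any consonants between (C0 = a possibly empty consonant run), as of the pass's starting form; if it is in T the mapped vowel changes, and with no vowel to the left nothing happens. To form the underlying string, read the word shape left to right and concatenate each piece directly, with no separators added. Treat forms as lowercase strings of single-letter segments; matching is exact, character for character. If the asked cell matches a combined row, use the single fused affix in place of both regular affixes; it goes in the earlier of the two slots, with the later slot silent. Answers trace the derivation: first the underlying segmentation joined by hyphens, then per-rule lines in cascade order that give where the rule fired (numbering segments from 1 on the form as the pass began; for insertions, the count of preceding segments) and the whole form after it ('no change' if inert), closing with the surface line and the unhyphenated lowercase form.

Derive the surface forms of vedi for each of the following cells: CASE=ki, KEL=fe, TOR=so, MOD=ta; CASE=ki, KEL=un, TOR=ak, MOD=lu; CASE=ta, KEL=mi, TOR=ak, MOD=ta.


cell CASE=ki, KEL=fe, TOR=so, MOD=ta:
underlying: vedi-e-z-soz-p
1. o -> e, u -> i / F C0 _: fires at position(s) 8: vediezsezp
2. f -> v, k -> g / V _ V: no change
surface: vediezsezp

cell CASE=ki, KEL=un, TOR=ak, MOD=lu:
underlying: vedi-fe-z-il-d
1. o -> e, u -> i / F C0 _: no change
2. f -> v, k -> g / V _ V: fires at position(s) 5: vedivezild
surface: vedivezild

cell CASE=ta, KEL=mi, TOR=ak, MOD=ta:
underlying: vedi-fe-tm-soz-en
1. o -> e, u -> i / F C0 _: fires at position(s) 10: vedifetmsezen
2. f -> v, k -> g / V _ V: fires at position(s) 5: vedivetmsezen
surface: vedivetmsezen


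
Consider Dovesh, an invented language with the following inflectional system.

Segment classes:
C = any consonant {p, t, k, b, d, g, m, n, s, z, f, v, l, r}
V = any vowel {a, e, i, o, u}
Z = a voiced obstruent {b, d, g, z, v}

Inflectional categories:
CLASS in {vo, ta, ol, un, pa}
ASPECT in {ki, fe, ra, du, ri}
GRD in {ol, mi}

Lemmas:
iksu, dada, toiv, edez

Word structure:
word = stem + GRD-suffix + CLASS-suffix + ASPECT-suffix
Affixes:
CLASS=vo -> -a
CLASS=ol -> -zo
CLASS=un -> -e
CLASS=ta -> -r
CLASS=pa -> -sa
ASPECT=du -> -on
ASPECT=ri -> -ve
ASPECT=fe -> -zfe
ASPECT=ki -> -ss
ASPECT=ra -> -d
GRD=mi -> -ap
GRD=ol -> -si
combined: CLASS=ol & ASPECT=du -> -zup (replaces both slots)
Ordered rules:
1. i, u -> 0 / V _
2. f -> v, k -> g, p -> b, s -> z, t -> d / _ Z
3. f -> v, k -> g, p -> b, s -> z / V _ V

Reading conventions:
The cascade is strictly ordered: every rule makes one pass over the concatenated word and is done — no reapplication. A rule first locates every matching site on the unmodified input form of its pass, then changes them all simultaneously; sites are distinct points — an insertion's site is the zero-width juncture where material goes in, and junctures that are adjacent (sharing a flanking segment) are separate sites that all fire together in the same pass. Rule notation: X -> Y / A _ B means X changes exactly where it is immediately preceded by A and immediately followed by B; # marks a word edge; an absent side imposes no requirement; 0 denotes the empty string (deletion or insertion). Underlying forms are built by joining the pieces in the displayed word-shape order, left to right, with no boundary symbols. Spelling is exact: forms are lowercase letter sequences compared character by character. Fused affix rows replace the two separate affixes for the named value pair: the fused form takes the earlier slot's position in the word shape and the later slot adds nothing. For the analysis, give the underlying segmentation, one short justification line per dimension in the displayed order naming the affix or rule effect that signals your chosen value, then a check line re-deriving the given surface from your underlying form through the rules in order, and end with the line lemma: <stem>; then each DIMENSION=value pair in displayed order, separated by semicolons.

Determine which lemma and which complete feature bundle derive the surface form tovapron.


underlying: toiv-ap-r-on
CLASS=ta - signalled by the affix -r
ASPECT=du - signalled by the affix -on
GRD=mi - signalled by the affix -ap
check: toivapron -> tovapron -> tovapron -> tovapron
lemma: toiv; CLASS=ta; ASPECT=du; GRD=mi


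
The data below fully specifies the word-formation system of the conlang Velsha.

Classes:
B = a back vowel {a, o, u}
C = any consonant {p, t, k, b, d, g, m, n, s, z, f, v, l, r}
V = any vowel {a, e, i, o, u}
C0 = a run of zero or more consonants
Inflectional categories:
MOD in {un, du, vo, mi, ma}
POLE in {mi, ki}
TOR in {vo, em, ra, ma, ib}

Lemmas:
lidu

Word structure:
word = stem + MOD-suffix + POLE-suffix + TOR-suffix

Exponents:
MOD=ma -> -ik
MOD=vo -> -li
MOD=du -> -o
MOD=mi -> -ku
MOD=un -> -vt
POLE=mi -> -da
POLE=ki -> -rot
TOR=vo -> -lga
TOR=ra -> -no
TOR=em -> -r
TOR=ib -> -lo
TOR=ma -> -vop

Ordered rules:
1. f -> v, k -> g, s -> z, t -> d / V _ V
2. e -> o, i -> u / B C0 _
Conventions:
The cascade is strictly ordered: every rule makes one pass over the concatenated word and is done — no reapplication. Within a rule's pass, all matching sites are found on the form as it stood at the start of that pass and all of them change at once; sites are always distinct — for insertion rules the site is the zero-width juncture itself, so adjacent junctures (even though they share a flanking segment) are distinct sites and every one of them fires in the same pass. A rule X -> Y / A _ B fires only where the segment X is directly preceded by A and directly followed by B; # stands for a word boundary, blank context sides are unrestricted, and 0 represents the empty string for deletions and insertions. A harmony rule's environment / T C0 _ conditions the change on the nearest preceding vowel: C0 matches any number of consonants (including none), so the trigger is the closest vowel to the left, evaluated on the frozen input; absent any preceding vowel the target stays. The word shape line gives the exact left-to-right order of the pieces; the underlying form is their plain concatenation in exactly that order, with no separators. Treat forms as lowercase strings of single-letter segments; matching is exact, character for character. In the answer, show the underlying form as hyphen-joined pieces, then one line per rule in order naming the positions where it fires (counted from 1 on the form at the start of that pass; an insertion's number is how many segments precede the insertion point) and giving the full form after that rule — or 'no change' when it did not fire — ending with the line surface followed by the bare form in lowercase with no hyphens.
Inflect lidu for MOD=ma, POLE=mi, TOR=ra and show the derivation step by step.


underlying: lidu-ik-da-no
1. f -> v, k -> g, s -> z, t -> d / V _ V: no change
2. e -> o, i -> u / B C0 _: fires at position(s) 5: liduukdano
surface: liduukdano


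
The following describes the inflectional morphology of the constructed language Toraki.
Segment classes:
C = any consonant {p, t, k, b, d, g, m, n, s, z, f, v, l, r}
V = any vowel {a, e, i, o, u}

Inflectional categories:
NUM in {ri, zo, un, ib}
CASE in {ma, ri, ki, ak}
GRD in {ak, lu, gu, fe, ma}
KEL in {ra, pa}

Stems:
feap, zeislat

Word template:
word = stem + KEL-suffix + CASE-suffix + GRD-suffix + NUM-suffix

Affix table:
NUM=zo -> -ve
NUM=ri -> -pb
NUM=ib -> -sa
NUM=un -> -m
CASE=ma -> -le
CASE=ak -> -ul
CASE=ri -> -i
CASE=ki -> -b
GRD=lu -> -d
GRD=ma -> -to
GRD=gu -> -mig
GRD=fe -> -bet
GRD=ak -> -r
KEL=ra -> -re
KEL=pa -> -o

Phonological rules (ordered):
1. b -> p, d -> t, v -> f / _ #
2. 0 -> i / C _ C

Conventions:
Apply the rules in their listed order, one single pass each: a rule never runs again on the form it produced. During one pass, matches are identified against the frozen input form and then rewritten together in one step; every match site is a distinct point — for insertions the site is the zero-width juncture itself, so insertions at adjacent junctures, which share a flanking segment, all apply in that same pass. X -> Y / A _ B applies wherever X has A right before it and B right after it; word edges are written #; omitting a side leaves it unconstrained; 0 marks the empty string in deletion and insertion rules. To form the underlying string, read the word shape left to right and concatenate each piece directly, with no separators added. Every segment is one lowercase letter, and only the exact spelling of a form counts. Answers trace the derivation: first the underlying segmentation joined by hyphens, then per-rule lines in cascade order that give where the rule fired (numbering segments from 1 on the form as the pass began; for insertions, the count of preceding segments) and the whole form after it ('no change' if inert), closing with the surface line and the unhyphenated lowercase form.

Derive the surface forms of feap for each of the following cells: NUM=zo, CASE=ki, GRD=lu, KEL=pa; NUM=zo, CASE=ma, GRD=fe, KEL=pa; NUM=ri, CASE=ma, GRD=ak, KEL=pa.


cell NUM=zo, CASE=ki, GRD=lu, KEL=pa:
underlying: feap-o-b-d-ve
1. b -> p, d -> t, v -> f / _ #: no change
2. 0 -> i / C _ C: inserts after position(s) 6, 7: feapobidive
surface: feapobidive

cell NUM=zo, CASE=ma, GRD=fe, KEL=pa:
underlying: feap-o-le-bet-ve
1. b -> p, d -> t, v -> f / _ #: no change
2. 0 -> i / C _ C: inserts after position(s) 10: feapolebetive
surface: feapolebetive

cell NUM=ri, CASE=ma, GRD=ak, KEL=pa:
underlying: feap-o-le-r-pb
1. b -> p, d -> t, v -> f / _ #: fires at position(s) 10: feapolerpp
2. 0 -> i / C _ C: inserts after position(s) 8, 9: feapoleripip
surface: feapoleripip


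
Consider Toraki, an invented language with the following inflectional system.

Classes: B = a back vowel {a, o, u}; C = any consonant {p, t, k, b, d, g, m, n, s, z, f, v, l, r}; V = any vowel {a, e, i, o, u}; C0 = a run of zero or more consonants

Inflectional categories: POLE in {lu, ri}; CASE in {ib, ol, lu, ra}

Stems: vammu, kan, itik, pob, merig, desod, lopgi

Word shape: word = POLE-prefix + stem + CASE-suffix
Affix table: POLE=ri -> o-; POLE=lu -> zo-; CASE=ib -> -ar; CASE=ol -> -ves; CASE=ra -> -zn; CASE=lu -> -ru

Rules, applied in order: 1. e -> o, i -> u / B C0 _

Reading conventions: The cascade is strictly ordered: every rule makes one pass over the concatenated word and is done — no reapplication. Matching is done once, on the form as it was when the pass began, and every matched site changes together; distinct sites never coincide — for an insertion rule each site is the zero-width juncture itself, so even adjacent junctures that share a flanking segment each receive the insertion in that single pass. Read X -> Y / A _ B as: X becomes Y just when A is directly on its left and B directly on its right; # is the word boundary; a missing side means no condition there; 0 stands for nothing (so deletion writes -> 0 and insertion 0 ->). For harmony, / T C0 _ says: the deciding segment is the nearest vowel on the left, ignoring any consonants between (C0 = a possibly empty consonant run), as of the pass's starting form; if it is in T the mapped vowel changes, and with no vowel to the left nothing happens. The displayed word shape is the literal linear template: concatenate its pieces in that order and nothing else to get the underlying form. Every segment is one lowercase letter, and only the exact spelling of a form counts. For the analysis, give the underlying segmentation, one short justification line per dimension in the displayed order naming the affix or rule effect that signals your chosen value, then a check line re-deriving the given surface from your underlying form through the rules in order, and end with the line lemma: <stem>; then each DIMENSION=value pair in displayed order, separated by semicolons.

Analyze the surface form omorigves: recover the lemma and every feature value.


underlying: o-merig-ves
POLE=ri - signalled by the affix o-
CASE=ol - signalled by the affix -ves
check: omerigves -> omorigves
lemma: merig; POLE=ri; CASE=ol


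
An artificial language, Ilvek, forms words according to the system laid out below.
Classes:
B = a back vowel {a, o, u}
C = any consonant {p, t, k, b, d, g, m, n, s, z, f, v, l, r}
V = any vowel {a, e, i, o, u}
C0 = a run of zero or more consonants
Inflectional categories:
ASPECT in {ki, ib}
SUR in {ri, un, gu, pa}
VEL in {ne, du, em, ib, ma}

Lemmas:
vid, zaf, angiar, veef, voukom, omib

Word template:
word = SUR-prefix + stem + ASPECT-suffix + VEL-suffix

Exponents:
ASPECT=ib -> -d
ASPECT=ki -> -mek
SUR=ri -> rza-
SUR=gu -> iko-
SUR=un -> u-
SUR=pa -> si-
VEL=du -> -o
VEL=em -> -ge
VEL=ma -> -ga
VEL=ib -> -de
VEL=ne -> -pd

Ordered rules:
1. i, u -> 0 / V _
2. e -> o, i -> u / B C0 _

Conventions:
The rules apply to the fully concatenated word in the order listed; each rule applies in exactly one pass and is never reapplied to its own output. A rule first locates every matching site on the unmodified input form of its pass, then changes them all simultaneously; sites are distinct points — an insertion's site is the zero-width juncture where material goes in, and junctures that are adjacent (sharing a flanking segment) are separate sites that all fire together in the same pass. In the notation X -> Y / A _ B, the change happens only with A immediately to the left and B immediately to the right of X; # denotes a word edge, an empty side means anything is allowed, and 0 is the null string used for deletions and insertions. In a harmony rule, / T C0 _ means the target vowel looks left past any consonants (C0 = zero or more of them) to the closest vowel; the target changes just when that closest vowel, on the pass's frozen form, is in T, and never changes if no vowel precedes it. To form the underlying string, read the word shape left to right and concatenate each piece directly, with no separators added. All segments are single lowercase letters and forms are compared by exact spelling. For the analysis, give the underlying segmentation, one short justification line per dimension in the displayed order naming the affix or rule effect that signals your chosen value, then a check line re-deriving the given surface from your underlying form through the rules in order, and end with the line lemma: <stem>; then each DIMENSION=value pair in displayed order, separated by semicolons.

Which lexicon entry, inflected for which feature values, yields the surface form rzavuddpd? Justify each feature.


underlying: rza-vid-d-pd
ASPECT=ib - signalled by the affix -d
SUR=ri - signalled by the affix rza-
VEL=ne - signalled by the affix -pd
check: rzaviddpd -> rzaviddpd -> rzavuddpd
lemma: vid; ASPECT=ib; SUR=ri; VEL=ne


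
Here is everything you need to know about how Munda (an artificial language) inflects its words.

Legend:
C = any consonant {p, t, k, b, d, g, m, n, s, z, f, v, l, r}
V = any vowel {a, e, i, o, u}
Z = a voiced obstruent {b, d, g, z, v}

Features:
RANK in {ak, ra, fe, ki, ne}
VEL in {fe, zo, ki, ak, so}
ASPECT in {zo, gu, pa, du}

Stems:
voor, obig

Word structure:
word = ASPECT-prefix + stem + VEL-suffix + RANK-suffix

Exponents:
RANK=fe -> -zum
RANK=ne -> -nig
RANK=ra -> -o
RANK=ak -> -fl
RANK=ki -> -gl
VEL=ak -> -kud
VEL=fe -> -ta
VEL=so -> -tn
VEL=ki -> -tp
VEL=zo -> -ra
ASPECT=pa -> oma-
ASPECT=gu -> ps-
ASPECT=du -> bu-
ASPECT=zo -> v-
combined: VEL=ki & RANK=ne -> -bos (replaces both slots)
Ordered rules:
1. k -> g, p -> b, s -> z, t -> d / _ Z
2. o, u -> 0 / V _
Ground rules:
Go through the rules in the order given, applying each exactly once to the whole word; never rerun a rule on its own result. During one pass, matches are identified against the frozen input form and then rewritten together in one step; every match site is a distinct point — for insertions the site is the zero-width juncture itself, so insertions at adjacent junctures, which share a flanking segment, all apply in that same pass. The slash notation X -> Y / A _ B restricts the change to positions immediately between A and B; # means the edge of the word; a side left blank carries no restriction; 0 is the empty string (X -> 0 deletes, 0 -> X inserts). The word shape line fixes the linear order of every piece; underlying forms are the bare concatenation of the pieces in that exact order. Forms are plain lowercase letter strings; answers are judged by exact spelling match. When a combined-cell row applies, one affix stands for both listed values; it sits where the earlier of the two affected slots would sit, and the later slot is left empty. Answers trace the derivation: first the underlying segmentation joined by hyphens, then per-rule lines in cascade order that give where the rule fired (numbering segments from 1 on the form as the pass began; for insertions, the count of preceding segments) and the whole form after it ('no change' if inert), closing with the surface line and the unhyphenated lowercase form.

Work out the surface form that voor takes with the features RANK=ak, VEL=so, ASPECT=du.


underlying: bu-voor-tn-fl
1. k -> g, p -> b, s -> z, t -> d / _ Z: no change
2. o, u -> 0 / V _: fires at position(s) 5: buvortnfl
surface: buvortnfl
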